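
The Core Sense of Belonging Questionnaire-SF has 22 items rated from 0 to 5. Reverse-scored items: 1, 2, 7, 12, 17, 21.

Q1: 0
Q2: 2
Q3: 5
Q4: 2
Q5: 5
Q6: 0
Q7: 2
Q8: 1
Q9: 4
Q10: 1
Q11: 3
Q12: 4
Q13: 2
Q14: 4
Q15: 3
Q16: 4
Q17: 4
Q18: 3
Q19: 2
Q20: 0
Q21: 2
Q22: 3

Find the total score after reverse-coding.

58

Raw sum = 56. Reverse-scored items: 1, 2, 7, 12, 17, 21; their raw sum = 14.
Each reversal replaces raw with 5 − raw, changing the total by 5 − 2·raw per item.
Total = 56 + 6·5 − 2·14 = 56 + 30 − 28 = 58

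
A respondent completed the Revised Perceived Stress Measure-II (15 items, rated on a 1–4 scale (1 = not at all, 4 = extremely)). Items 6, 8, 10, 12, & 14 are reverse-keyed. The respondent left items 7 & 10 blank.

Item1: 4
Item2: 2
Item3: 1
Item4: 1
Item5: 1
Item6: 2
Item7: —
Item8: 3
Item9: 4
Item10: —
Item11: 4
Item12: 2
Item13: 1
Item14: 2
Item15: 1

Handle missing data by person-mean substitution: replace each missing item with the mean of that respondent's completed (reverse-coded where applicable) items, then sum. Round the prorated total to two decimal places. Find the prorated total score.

34.62

Reverse-coded (on a 1–4 scale, reversed = 5 − raw):
  item 6: 5 − 2 = 3
  item 8: 5 − 3 = 2
  item 12: 5 − 2 = 3
  item 14: 5 − 2 = 3
Completed scored items (13 of 15): 4, 2, 1, 1, 1, 3, 2, 4, 4, 3, 1, 3, 1; sum = 30.
Person mean = 30 / 13 ≈ 2.3077
Prorated total = (30 / 13) × 15 = 34.62 (to 2 dp)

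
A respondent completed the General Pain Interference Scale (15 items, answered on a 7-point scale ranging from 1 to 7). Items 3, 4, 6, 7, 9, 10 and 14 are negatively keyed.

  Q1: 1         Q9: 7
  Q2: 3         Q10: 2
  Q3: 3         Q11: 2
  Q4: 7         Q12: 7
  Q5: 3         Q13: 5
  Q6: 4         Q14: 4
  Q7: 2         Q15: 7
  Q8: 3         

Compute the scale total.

Apply reverse scoring (reverse-coded value = 8 − response):
  item 3: 8 − 3 = 5
  item 4: 8 − 7 = 1
  item 6: 8 − 4 = 4
  item 7: 8 − 2 = 6
  item 9: 8 − 7 = 1
  item 10: 8 − 2 = 6
  item 14: 8 − 4 = 4
Scored responses: 1, 3, 5, 1, 3, 4, 6, 3, 1, 6, 2, 7, 5, 4, 7
Total = 1 + 3 + 5 + 1 + 3 + 4 + 6 + 3 + 1 + 6 + 2 + 7 + 5 + 4 + 7 = 58

58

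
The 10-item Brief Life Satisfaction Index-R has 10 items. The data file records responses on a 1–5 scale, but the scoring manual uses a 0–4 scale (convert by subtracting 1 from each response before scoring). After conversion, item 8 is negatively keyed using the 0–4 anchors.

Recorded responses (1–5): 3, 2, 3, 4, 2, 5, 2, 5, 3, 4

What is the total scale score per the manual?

Convert to 0–4: 2, 1, 2, 3, 1, 4, 1, 4, 2, 3
Reverse-coded (reverse-coded value = 4 − response):
  item 8: 4 − 4 = 0
Scored: 2, 1, 2, 3, 1, 4, 1, 0, 2, 3
Total = 19

19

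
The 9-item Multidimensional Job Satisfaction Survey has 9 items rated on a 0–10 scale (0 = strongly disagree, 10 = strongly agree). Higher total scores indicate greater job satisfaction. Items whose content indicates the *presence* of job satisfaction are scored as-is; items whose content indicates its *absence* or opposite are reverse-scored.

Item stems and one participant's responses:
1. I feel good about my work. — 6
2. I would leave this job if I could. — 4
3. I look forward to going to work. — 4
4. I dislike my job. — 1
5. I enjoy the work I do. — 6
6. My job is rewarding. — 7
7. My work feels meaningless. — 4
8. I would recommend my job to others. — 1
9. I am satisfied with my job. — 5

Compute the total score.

50

Items 2, 4, 7 describe the absence/opposite of job satisfaction → reverse-score.
reversed = (0+10) − raw = 10 − raw.
  item 1: 6
  item 2: 10 − 4 = 6
  item 3: 4
  item 4: 10 − 1 = 9
  item 5: 6
  item 6: 7
  item 7: 10 − 4 = 6
  item 8: 1
  item 9: 5
Total = 6 + 6 + 4 + 9 + 6 + 7 + 6 + 1 + 5 = 50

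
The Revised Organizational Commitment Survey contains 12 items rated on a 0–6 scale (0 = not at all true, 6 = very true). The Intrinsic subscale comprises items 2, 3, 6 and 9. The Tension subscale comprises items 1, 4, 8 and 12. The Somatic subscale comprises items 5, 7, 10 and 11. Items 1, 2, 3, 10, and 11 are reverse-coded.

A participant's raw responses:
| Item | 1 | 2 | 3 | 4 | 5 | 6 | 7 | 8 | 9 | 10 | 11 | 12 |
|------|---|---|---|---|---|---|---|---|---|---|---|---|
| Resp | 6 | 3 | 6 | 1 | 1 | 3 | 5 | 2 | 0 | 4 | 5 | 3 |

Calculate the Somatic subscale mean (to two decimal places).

Somatic items: 5, 7, 10, 11.
Of these, items 10 & 11 are reverse-coded; on a 0–6 scale, reversed = 6 − raw.
  item 5: 1
  item 7: 5
  item 10: 6 − 4 = 2
  item 11: 6 − 5 = 1
Sum = 1 + 5 + 2 + 1 = 9
Mean = 9 / 4 = 2.25

2.25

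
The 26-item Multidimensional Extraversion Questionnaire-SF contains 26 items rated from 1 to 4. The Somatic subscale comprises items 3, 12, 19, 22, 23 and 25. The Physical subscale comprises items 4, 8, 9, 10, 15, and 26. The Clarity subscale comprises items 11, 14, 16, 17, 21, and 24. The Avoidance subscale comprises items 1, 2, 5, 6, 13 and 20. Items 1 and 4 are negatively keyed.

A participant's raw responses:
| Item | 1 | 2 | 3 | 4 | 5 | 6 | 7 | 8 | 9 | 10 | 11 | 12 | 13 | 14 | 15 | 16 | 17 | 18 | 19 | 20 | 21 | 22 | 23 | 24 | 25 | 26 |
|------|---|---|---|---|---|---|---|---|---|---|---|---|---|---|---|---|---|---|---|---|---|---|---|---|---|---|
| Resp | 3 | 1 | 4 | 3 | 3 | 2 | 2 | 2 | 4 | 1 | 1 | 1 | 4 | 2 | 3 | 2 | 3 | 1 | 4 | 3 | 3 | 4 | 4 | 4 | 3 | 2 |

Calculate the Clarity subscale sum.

Clarity items: 11, 14, 16, 17, 21, 24.
  item 11: 1
  item 14: 2
  item 16: 2
  item 17: 3
  item 21: 3
  item 24: 4
Sum = 1 + 2 + 2 + 3 + 3 + 4 = 15

15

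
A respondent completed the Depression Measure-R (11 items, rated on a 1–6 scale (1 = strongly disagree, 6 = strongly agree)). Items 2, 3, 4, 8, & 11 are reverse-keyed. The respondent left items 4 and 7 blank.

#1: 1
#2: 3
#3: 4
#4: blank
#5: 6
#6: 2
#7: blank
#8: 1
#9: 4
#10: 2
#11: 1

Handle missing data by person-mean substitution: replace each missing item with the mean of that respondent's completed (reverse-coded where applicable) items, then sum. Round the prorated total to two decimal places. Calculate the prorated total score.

Reverse-coded (reversed = (1+6) − raw = 7 − raw):
  item 2: 7 − 3 = 4
  item 3: 7 − 4 = 3
  item 8: 7 − 1 = 6
  item 11: 7 − 1 = 6
Completed scored items (9 of 11): 1, 4, 3, 6, 2, 6, 4, 2, 6; sum = 34.
Person mean = 34 / 9 ≈ 3.7778
Prorated total = (34 / 9) × 11 = 41.56 (to 2 dp)

41.56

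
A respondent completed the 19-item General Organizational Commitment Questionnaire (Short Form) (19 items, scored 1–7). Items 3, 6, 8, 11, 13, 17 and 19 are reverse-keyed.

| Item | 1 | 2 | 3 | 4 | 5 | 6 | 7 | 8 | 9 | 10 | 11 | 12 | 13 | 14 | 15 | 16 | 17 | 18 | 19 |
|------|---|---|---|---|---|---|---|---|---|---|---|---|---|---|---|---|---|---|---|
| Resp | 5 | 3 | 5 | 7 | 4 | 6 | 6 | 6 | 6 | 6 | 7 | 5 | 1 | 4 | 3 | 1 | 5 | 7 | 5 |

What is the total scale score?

78

Raw sum = 92. Reverse-keyed items: 3, 6, 8, 11, 13, 17, 19; their raw sum = 35.
Each reversal replaces raw with 8 − raw, changing the total by 8 − 2·raw per item.
Total = 92 + 7·8 − 2·35 = 92 + 56 − 70 = 78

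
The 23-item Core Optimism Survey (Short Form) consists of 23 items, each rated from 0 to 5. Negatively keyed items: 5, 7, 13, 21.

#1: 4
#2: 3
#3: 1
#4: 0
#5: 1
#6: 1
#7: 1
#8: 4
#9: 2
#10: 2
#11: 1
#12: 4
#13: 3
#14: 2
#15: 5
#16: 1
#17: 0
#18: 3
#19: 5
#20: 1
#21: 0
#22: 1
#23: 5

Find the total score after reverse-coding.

Reverse-coded items (on a 0–5 scale, reversed = 5 − raw):
  item 5: 5 − 1 = 4
  item 7: 5 − 1 = 4
  item 13: 5 − 3 = 2
  item 21: 5 − 0 = 5
After reverse-coding: 4, 3, 1, 0, 4, 1, 4, 4, 2, 2, 1, 4, 2, 2, 5, 1, 0, 3, 5, 1, 5, 1, 5
Total = 4 + 3 + 1 + 0 + 4 + 1 + 4 + 4 + 2 + 2 + 1 + 4 + 2 + 2 + 5 + 1 + 0 + 3 + 5 + 1 + 5 + 1 + 5 = 60

60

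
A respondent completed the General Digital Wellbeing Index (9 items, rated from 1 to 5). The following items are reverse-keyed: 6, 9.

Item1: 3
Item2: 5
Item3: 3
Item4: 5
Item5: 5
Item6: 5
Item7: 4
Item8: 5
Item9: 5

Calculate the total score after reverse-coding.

Reversing items 6 and 9 with 6 − raw:
Total = 3 + 5 + 3 + 5 + 5 + (6−5) + 4 + 5 + (6−5)
      = 3 + 5 + 3 + 5 + 5 + 1 + 4 + 5 + 1 = 32

32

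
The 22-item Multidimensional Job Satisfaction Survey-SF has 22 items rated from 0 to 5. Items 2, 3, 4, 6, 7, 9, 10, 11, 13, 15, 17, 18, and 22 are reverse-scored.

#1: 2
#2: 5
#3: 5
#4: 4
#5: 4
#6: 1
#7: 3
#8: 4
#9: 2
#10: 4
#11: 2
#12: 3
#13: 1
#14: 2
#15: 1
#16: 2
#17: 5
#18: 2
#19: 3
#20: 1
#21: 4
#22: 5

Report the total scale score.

Apply reverse scoring (reverse-coded value = 5 − response):
  item 2: 5 − 5 = 0
  item 3: 5 − 5 = 0
  item 4: 5 − 4 = 1
  item 6: 5 − 1 = 4
  item 7: 5 − 3 = 2
  item 9: 5 − 2 = 3
  item 10: 5 − 4 = 1
  item 11: 5 − 2 = 3
  item 13: 5 − 1 = 4
  item 15: 5 − 1 = 4
  item 17: 5 − 5 = 0
  item 18: 5 − 2 = 3
  item 22: 5 − 5 = 0
After reverse-coding: 2, 0, 0, 1, 4, 4, 2, 4, 3, 1, 3, 3, 4, 2, 4, 2, 0, 3, 3, 1, 4, 0
Total = 2 + 0 + 0 + 1 + 4 + 4 + 2 + 4 + 3 + 1 + 3 + 3 + 4 + 2 + 4 + 2 + 0 + 3 + 3 + 1 + 4 + 0 = 50

50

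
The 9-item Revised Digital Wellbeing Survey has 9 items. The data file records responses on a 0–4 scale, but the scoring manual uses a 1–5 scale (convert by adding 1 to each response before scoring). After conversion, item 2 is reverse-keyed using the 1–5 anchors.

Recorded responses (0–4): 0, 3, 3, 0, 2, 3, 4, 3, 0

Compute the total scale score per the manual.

25

Convert to 1–5: 1, 4, 4, 1, 3, 4, 5, 4, 1
Reverse-coded (reversed = (1+5) − raw = 6 − raw):
  item 2: 6 − 4 = 2
Scored: 1, 2, 4, 1, 3, 4, 5, 4, 1
Total = 25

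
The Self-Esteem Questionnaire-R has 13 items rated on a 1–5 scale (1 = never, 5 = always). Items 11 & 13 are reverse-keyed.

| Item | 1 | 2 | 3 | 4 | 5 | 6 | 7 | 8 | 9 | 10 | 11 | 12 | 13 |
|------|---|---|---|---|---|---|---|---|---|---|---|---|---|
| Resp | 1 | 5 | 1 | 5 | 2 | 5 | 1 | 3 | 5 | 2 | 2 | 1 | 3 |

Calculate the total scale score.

Raw sum = 36. Reverse-keyed items: 11, 13; their raw sum = 5.
Each reversal replaces raw with 6 − raw, changing the total by 6 − 2·raw per item.
Total = 36 + 2·6 − 2·5 = 36 + 12 − 10 = 38

38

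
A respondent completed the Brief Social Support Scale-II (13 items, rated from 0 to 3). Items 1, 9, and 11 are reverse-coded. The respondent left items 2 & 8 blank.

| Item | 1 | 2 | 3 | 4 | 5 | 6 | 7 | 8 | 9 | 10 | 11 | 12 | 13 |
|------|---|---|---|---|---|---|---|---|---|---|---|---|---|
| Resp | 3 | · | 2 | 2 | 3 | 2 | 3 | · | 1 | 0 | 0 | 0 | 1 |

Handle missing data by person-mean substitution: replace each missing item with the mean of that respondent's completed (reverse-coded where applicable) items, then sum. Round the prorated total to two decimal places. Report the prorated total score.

Reverse-coded (reversed = (0+3) − raw = 3 − raw):
  item 1: 3 − 3 = 0
  item 9: 3 − 1 = 2
  item 11: 3 − 0 = 3
Completed scored items (11 of 13): 0, 2, 2, 3, 2, 3, 2, 0, 3, 0, 1; sum = 18.
Person mean = 18 / 11 ≈ 1.6364
Prorated total = (18 / 11) × 13 = 21.27 (to 2 dp)

21.27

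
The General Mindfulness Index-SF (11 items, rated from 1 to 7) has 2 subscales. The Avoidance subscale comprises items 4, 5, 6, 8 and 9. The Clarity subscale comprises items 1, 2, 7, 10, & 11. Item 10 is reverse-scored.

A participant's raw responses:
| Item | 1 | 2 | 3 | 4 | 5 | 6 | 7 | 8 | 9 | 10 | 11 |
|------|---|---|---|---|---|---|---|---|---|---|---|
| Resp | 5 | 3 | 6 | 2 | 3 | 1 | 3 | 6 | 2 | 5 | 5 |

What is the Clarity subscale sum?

19

Clarity items: 1, 2, 7, 10, 11.
Of these, item 10 is reverse-scored; reversed = (1+7) − raw = 8 − raw.
  item 1: 5
  item 2: 3
  item 7: 3
  item 10: 8 − 5 = 3
  item 11: 5
Sum = 5 + 3 + 3 + 3 + 5 = 19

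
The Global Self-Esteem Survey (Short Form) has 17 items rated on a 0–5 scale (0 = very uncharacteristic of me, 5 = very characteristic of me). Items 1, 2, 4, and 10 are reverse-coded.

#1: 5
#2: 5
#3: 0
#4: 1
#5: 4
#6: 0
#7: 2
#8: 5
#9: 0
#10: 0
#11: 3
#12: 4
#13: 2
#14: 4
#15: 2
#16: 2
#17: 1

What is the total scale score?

38

Reverse-coded items use 5 − raw:
  item 1: 5 − 5 = 0
  item 2: 5 − 5 = 0
  item 4: 5 − 1 = 4
  item 10: 5 − 0 = 5
Scored items: 0, 0, 0, 4, 4, 0, 2, 5, 0, 5, 3, 4, 2, 4, 2, 2, 1
Total = 0 + 0 + 0 + 4 + 4 + 0 + 2 + 5 + 0 + 5 + 3 + 4 + 2 + 4 + 2 + 2 + 1 = 38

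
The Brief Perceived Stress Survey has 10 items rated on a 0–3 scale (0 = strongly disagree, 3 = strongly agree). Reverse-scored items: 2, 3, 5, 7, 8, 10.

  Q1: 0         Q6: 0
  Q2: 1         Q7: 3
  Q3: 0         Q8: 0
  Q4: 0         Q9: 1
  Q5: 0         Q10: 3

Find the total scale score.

Reversing items 2, 3, 5, 7, 8 and 10 with 3 − raw:
Total = 0 + (3−1) + (3−0) + 0 + (3−0) + 0 + (3−3) + (3−0) + 1 + (3−3)
      = 0 + 2 + 3 + 0 + 3 + 0 + 0 + 3 + 1 + 0 = 12

12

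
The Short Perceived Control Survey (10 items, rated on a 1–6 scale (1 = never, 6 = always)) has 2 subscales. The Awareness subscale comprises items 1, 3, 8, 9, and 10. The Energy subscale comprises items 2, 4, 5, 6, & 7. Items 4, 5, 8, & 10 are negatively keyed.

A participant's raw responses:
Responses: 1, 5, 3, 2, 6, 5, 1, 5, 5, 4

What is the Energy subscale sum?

Energy items: 2, 4, 5, 6, 7.
Of these, items 4 & 5 are negatively keyed; on a 1–6 scale, reversed = 7 − raw.
  item 2: 5
  item 4: 7 − 2 = 5
  item 5: 7 − 6 = 1
  item 6: 5
  item 7: 1
Sum = 5 + 5 + 1 + 5 + 1 = 17

17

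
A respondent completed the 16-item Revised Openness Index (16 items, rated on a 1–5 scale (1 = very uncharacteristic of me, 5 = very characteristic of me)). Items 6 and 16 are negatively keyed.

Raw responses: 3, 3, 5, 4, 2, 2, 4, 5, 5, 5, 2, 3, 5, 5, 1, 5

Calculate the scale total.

Apply reverse scoring (reverse-coded value = 6 − response):
  item 6: 6 − 2 = 4
  item 16: 6 − 5 = 1
Scored items: 3, 3, 5, 4, 2, 4, 4, 5, 5, 5, 2, 3, 5, 5, 1, 1
Total = 3 + 3 + 5 + 4 + 2 + 4 + 4 + 5 + 5 + 5 + 2 + 3 + 5 + 5 + 1 + 1 = 57

57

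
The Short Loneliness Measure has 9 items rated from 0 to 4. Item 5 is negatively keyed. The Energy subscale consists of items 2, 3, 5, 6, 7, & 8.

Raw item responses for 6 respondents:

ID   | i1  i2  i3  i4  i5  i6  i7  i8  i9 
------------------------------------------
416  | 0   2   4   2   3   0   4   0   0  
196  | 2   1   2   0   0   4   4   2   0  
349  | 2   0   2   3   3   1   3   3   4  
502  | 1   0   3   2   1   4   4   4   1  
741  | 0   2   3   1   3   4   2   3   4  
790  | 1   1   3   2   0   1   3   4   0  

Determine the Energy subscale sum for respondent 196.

Respondent 196 raw: 2, 1, 2, 0, 0, 4, 4, 2, 0.
Energy items: 2, 3, 5, 6, 7, 8.
Reverse-coded (on a 0–4 scale, reversed = 4 − raw):
  item 2: 1
  item 3: 2
  item 5: 4 − 0 = 4
  item 6: 4
  item 7: 4
  item 8: 2
Sum = 1 + 2 + 4 + 4 + 4 + 2 = 17

17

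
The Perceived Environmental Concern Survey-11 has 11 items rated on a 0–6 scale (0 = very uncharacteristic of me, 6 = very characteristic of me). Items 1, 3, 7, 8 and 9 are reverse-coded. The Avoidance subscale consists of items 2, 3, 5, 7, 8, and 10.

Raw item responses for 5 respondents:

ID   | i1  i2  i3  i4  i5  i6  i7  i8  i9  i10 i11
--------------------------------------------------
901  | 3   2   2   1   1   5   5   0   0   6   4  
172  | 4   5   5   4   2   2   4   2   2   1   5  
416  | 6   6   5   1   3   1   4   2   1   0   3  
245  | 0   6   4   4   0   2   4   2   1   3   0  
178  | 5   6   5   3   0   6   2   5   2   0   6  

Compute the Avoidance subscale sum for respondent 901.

Respondent 901 raw: 3, 2, 2, 1, 1, 5, 5, 0, 0, 6, 4.
Avoidance items: 2, 3, 5, 7, 8, 10.
Reverse-coded (on a 0–6 scale, reversed = 6 − raw):
  item 2: 2
  item 3: 6 − 2 = 4
  item 5: 1
  item 7: 6 − 5 = 1
  item 8: 6 − 0 = 6
  item 10: 6
Sum = 2 + 4 + 1 + 1 + 6 + 6 = 20

20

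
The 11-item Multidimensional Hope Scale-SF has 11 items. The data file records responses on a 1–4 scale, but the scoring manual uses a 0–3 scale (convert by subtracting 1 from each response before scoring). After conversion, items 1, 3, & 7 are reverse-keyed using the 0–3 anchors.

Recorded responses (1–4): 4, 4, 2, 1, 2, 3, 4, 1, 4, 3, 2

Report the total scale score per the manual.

Convert to 0–3: 3, 3, 1, 0, 1, 2, 3, 0, 3, 2, 1
Reverse-coded (reversed = (0+3) − raw = 3 − raw):
  item 1: 3 − 3 = 0
  item 3: 3 − 1 = 2
  item 7: 3 − 3 = 0
Scored: 0, 3, 2, 0, 1, 2, 0, 0, 3, 2, 1
Total = 14

14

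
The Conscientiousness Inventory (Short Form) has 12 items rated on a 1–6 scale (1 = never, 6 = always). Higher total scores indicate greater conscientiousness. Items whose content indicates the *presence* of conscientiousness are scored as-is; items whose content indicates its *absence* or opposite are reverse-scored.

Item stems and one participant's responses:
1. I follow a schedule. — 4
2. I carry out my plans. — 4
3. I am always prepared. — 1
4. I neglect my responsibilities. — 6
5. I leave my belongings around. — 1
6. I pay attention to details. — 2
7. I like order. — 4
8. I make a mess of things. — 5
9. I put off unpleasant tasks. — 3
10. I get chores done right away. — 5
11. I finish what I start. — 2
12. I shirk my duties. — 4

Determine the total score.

Items 4, 5, 8, 9, 12 describe the absence/opposite of conscientiousness → reverse-score.
reverse-coded value = 7 − response.
  item 1: 4
  item 2: 4
  item 3: 1
  item 4: 7 − 6 = 1
  item 5: 7 − 1 = 6
  item 6: 2
  item 7: 4
  item 8: 7 − 5 = 2
  item 9: 7 − 3 = 4
  item 10: 5
  item 11: 2
  item 12: 7 − 4 = 3
Total = 4 + 4 + 1 + 1 + 6 + 2 + 4 + 2 + 4 + 5 + 2 + 3 = 38

38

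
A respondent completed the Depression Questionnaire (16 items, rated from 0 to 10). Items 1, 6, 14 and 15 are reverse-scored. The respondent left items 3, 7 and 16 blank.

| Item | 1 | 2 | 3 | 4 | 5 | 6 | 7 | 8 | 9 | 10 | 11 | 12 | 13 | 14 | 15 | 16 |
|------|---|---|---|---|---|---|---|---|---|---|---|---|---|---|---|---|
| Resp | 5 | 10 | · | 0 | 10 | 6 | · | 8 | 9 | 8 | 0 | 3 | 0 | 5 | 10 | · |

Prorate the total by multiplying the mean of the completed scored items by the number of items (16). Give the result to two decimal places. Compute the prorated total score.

Reverse-coded (reverse-coded value = 10 − response):
  item 1: 10 − 5 = 5
  item 6: 10 − 6 = 4
  item 14: 10 − 5 = 5
  item 15: 10 − 10 = 0
Completed scored items (13 of 16): 5, 10, 0, 10, 4, 8, 9, 8, 0, 3, 0, 5, 0; sum = 62.
Person mean = 62 / 13 ≈ 4.7692
Prorated total = (62 / 13) × 16 = 76.31 (to 2 dp)

76.31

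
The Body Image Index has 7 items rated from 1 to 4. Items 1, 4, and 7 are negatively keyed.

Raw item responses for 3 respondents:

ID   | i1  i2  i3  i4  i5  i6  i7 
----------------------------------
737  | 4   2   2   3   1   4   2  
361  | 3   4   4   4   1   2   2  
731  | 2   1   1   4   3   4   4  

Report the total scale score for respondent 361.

Respondent 361 raw: 3, 4, 4, 4, 1, 2, 2.
Reverse-coded (reverse-coded value = 5 − response):
  item 1: 5 − 3 = 2
  item 2: 4
  item 3: 4
  item 4: 5 − 4 = 1
  item 5: 1
  item 6: 2
  item 7: 5 − 2 = 3
Sum = 2 + 4 + 4 + 1 + 1 + 2 + 3 = 17

17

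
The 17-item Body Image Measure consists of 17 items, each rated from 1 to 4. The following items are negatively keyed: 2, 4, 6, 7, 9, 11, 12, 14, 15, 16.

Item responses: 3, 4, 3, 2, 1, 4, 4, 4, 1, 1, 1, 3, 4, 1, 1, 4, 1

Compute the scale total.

Reversing items 2, 4, 6, 7, 9, 11, 12, 14, 15 and 16 with 5 − raw:
Total = 3 + (5−4) + 3 + (5−2) + 1 + (5−4) + (5−4) + 4 + (5−1) + 1 + (5−1) + (5−3) + 4 + (5−1) + (5−1) + (5−4) + 1
      = 3 + 1 + 3 + 3 + 1 + 1 + 1 + 4 + 4 + 1 + 4 + 2 + 4 + 4 + 4 + 1 + 1 = 42

42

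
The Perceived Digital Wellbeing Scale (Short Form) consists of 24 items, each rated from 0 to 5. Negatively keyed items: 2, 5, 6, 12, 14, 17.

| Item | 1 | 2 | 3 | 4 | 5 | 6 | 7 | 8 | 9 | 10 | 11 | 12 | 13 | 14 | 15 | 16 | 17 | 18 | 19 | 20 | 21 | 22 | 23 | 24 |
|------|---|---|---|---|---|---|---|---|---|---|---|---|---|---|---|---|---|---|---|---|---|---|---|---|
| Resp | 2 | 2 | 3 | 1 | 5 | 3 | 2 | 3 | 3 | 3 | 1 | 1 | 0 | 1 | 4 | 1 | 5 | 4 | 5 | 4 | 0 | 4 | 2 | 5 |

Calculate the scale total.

60

Negatively keyed items use 5 − raw:
  item 2: 5 − 2 = 3
  item 5: 5 − 5 = 0
  item 6: 5 − 3 = 2
  item 12: 5 − 1 = 4
  item 14: 5 − 1 = 4
  item 17: 5 − 5 = 0
Scored items: 2, 3, 3, 1, 0, 2, 2, 3, 3, 3, 1, 4, 0, 4, 4, 1, 0, 4, 5, 4, 0, 4, 2, 5
Total = 2 + 3 + 3 + 1 + 0 + 2 + 2 + 3 + 3 + 3 + 1 + 4 + 0 + 4 + 4 + 1 + 0 + 4 + 5 + 4 + 0 + 4 + 2 + 5 = 60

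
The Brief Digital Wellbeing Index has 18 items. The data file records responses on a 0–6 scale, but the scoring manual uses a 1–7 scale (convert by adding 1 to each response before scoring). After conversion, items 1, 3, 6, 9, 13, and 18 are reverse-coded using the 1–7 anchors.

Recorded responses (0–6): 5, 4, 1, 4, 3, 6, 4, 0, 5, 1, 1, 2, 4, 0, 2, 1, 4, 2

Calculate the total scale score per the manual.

Convert to 1–7: 6, 5, 2, 5, 4, 7, 5, 1, 6, 2, 2, 3, 5, 1, 3, 2, 5, 3
Reverse-coded (reverse-coded value = 8 − response):
  item 1: 8 − 6 = 2
  item 3: 8 − 2 = 6
  item 6: 8 − 7 = 1
  item 9: 8 − 6 = 2
  item 13: 8 − 5 = 3
  item 18: 8 − 3 = 5
Scored: 2, 5, 6, 5, 4, 1, 5, 1, 2, 2, 2, 3, 3, 1, 3, 2, 5, 5
Total = 57

57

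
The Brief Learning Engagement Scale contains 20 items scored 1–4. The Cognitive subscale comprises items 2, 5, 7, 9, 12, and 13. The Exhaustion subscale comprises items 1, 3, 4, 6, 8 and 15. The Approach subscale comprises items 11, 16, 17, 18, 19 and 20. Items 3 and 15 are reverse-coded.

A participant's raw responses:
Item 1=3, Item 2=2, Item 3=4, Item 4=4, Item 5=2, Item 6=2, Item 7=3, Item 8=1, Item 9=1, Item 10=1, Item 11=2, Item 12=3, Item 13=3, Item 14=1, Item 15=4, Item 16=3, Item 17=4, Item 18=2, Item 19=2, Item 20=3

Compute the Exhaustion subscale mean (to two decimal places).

2.00

Exhaustion items: 1, 3, 4, 6, 8, 15.
Of these, items 3 & 15 are reverse-coded; reverse-coded value = 5 − response.
  item 1: 3
  item 3: 5 − 4 = 1
  item 4: 4
  item 6: 2
  item 8: 1
  item 15: 5 − 4 = 1
Sum = 3 + 1 + 4 + 2 + 1 + 1 = 12
Mean = 12 / 6 = 2.00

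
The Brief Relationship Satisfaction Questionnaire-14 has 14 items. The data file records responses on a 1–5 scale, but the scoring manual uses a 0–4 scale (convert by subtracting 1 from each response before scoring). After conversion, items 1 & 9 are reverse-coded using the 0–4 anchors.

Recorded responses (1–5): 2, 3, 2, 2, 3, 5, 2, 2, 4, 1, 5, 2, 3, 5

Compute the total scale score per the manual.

Convert to 0–4: 1, 2, 1, 1, 2, 4, 1, 1, 3, 0, 4, 1, 2, 4
Reverse-coded (on a 0–4 scale, reversed = 4 − raw):
  item 1: 4 − 1 = 3
  item 9: 4 − 3 = 1
Scored: 3, 2, 1, 1, 2, 4, 1, 1, 1, 0, 4, 1, 2, 4
Total = 27

27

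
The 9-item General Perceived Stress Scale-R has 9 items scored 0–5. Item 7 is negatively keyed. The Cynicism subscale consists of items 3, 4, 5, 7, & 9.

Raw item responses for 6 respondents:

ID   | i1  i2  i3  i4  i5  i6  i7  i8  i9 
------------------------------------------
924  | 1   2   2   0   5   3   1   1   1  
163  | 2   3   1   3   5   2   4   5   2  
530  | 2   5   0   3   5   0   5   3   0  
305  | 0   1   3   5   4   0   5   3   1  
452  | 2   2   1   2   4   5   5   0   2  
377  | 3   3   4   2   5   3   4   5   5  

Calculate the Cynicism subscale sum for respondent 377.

Respondent 377 raw: 3, 3, 4, 2, 5, 3, 4, 5, 5.
Cynicism items: 3, 4, 5, 7, 9.
Reverse-coded (reverse-coded value = 5 − response):
  item 3: 4
  item 4: 2
  item 5: 5
  item 7: 5 − 4 = 1
  item 9: 5
Sum = 4 + 2 + 5 + 1 + 5 = 17

17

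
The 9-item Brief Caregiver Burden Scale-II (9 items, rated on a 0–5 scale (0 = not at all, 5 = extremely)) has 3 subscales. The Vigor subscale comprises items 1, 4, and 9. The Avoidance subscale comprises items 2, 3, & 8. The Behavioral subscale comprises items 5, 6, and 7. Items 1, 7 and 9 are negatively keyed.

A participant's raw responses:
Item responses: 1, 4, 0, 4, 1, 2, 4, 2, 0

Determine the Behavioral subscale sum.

Behavioral items: 5, 6, 7.
Of these, item 7 is negatively keyed; on a 0–5 scale, reversed = 5 − raw.
  item 5: 1
  item 6: 2
  item 7: 5 − 4 = 1
Sum = 1 + 2 + 1 = 4

4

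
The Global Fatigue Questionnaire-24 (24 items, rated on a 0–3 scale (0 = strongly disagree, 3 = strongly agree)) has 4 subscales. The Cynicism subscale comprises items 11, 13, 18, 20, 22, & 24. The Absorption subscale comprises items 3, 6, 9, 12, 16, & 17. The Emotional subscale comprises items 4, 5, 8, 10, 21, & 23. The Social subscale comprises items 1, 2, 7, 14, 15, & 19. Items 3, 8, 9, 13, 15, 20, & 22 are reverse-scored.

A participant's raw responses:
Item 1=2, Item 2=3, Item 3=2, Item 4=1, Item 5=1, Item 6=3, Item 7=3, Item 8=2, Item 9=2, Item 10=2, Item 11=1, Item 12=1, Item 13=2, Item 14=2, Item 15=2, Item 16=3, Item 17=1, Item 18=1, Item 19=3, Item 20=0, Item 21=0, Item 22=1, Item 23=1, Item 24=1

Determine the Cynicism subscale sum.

Cynicism items: 11, 13, 18, 20, 22, 24.
Of these, items 13, 20, & 22 are reverse-scored; reversed = (0+3) − raw = 3 − raw.
  item 11: 1
  item 13: 3 − 2 = 1
  item 18: 1
  item 20: 3 − 0 = 3
  item 22: 3 − 1 = 2
  item 24: 1
Sum = 1 + 1 + 1 + 3 + 2 + 1 = 9

9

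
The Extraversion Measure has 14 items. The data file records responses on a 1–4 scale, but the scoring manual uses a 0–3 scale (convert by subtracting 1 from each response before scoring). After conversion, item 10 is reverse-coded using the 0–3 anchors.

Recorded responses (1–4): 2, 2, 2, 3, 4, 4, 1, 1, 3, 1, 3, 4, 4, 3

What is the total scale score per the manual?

26

Convert to 0–3: 1, 1, 1, 2, 3, 3, 0, 0, 2, 0, 2, 3, 3, 2
Reverse-coded (on a 0–3 scale, reversed = 3 − raw):
  item 10: 3 − 0 = 3
Scored: 1, 1, 1, 2, 3, 3, 0, 0, 2, 3, 2, 3, 3, 2
Total = 26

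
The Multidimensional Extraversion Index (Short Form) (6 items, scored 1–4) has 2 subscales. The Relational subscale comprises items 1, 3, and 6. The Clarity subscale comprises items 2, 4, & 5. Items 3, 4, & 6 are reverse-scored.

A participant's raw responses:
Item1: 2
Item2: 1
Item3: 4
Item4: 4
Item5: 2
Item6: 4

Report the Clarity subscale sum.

4

Clarity items: 2, 4, 5.
Of these, item 4 is reverse-scored; on a 1–4 scale, reversed = 5 − raw.
  item 2: 1
  item 4: 5 − 4 = 1
  item 5: 2
Sum = 1 + 1 + 2 = 4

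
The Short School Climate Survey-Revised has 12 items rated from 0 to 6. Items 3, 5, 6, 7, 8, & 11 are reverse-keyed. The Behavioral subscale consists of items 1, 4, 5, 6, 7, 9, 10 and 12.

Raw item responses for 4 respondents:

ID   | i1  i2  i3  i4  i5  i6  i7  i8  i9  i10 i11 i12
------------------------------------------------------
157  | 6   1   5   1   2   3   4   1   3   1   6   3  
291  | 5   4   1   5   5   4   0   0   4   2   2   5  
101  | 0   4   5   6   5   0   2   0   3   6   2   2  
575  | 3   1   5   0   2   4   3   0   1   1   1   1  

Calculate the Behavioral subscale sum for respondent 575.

15

Respondent 575 raw: 3, 1, 5, 0, 2, 4, 3, 0, 1, 1, 1, 1.
Behavioral items: 1, 4, 5, 6, 7, 9, 10, 12.
Reverse-coded (reversed = (0+6) − raw = 6 − raw):
  item 1: 3
  item 4: 0
  item 5: 6 − 2 = 4
  item 6: 6 − 4 = 2
  item 7: 6 − 3 = 3
  item 9: 1
  item 10: 1
  item 12: 1
Sum = 3 + 0 + 4 + 2 + 3 + 1 + 1 + 1 = 15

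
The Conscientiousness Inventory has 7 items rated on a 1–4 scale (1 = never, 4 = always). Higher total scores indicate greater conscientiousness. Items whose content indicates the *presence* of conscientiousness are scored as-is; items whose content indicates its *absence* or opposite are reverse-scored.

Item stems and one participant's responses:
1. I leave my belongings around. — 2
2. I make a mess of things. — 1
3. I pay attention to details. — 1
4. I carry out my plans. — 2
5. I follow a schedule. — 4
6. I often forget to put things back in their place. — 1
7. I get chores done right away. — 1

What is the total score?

Items 1, 2, 6 describe the absence/opposite of conscientiousness → reverse-score.
reversed = (1+4) − raw = 5 − raw.
  item 1: 5 − 2 = 3
  item 2: 5 − 1 = 4
  item 3: 1
  item 4: 2
  item 5: 4
  item 6: 5 − 1 = 4
  item 7: 1
Total = 3 + 4 + 1 + 2 + 4 + 4 + 1 = 19

19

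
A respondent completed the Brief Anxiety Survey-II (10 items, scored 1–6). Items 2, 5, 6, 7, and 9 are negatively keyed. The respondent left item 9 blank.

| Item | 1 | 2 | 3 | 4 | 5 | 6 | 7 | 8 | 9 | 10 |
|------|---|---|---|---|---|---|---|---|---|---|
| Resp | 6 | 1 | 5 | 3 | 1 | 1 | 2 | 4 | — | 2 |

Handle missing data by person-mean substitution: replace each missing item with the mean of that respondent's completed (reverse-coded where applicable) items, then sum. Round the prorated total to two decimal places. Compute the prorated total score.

Reverse-coded (on a 1–6 scale, reversed = 7 − raw):
  item 2: 7 − 1 = 6
  item 5: 7 − 1 = 6
  item 6: 7 − 1 = 6
  item 7: 7 − 2 = 5
Completed scored items (9 of 10): 6, 6, 5, 3, 6, 6, 5, 4, 2; sum = 43.
Person mean = 43 / 9 ≈ 4.7778
Prorated total = (43 / 9) × 10 = 47.78 (to 2 dp)

47.78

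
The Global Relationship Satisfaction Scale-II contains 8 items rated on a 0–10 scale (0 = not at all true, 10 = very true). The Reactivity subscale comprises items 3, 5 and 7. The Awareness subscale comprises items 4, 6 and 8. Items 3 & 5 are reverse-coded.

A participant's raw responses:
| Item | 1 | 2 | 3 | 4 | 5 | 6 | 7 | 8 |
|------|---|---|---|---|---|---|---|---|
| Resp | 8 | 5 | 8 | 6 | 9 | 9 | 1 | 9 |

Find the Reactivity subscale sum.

4

Reactivity items: 3, 5, 7.
Of these, items 3 and 5 are reverse-coded; reversed = (0+10) − raw = 10 − raw.
  item 3: 10 − 8 = 2
  item 5: 10 − 9 = 1
  item 7: 1
Sum = 2 + 1 + 1 = 4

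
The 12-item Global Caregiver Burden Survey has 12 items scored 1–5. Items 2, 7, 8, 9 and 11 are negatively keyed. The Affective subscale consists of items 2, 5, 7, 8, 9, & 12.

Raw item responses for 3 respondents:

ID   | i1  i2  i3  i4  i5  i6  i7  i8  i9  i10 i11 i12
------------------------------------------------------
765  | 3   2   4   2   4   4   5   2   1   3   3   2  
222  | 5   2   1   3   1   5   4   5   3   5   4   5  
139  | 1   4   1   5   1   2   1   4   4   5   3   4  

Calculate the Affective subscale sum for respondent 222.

16

Respondent 222 raw: 5, 2, 1, 3, 1, 5, 4, 5, 3, 5, 4, 5.
Affective items: 2, 5, 7, 8, 9, 12.
Reverse-coded (reverse-coded value = 6 − response):
  item 2: 6 − 2 = 4
  item 5: 1
  item 7: 6 − 4 = 2
  item 8: 6 − 5 = 1
  item 9: 6 − 3 = 3
  item 12: 5
Sum = 4 + 1 + 2 + 1 + 3 + 5 = 16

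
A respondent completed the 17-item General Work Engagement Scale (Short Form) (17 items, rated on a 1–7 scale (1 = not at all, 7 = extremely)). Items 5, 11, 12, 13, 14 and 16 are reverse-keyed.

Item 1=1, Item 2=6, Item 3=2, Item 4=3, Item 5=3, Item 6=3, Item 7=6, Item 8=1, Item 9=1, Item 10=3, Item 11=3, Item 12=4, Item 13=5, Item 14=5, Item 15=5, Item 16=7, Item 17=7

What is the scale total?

Reverse-coded items (reverse-coded value = 8 − response):
  item 5: 8 − 3 = 5
  item 11: 8 − 3 = 5
  item 12: 8 − 4 = 4
  item 13: 8 − 5 = 3
  item 14: 8 − 5 = 3
  item 16: 8 − 7 = 1
Scored responses: 1, 6, 2, 3, 5, 3, 6, 1, 1, 3, 5, 4, 3, 3, 5, 1, 7
Total = 1 + 6 + 2 + 3 + 5 + 3 + 6 + 1 + 1 + 3 + 5 + 4 + 3 + 3 + 5 + 1 + 7 = 59

59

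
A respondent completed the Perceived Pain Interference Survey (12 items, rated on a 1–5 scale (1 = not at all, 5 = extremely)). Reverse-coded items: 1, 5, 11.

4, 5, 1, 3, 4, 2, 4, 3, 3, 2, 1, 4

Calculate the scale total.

Raw sum = 36. Reverse-coded items: 1, 5, 11; their raw sum = 9.
Each reversal replaces raw with 6 − raw, changing the total by 6 − 2·raw per item.
Total = 36 + 3·6 − 2·9 = 36 + 18 − 18 = 36

36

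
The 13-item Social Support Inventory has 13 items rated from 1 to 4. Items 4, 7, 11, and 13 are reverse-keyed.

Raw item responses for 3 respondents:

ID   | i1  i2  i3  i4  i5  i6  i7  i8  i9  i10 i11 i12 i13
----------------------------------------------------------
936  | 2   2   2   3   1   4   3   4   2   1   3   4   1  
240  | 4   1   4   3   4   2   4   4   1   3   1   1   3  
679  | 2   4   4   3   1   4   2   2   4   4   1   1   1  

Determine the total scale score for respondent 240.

Respondent 240 raw: 4, 1, 4, 3, 4, 2, 4, 4, 1, 3, 1, 1, 3.
Reverse-coded (reversed = (1+4) − raw = 5 − raw):
  item 1: 4
  item 2: 1
  item 3: 4
  item 4: 5 − 3 = 2
  item 5: 4
  item 6: 2
  item 7: 5 − 4 = 1
  item 8: 4
  item 9: 1
  item 10: 3
  item 11: 5 − 1 = 4
  item 12: 1
  item 13: 5 − 3 = 2
Sum = 4 + 1 + 4 + 2 + 4 + 2 + 1 + 4 + 1 + 3 + 4 + 1 + 2 = 33

33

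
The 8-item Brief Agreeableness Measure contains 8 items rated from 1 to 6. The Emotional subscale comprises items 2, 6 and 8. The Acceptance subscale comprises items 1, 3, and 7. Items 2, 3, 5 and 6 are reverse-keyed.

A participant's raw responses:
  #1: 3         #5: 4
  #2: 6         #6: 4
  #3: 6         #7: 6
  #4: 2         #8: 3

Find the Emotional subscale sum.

Emotional items: 2, 6, 8.
Of these, items 2 and 6 are reverse-keyed; reversed = (1+6) − raw = 7 − raw.
  item 2: 7 − 6 = 1
  item 6: 7 − 4 = 3
  item 8: 3
Sum = 1 + 3 + 3 = 7

7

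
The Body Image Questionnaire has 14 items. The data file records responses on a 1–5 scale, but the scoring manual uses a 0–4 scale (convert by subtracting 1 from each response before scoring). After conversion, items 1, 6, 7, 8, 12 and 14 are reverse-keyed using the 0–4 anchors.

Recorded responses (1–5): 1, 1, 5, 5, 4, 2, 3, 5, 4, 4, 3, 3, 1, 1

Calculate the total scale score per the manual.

Convert to 0–4: 0, 0, 4, 4, 3, 1, 2, 4, 3, 3, 2, 2, 0, 0
Reverse-coded (reverse-coded value = 4 − response):
  item 1: 4 − 0 = 4
  item 6: 4 − 1 = 3
  item 7: 4 − 2 = 2
  item 8: 4 − 4 = 0
  item 12: 4 − 2 = 2
  item 14: 4 − 0 = 4
Scored: 4, 0, 4, 4, 3, 3, 2, 0, 3, 3, 2, 2, 0, 4
Total = 34

34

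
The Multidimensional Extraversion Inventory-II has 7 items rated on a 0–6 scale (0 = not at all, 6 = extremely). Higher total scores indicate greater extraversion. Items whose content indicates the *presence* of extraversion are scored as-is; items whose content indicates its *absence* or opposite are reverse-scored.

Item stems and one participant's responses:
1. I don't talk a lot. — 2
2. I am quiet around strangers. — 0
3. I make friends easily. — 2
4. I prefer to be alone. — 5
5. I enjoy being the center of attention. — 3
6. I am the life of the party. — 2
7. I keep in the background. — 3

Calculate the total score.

21

Items 1, 2, 4, 7 describe the absence/opposite of extraversion → reverse-score.
reverse-coded value = 6 − response.
  item 1: 6 − 2 = 4
  item 2: 6 − 0 = 6
  item 3: 2
  item 4: 6 − 5 = 1
  item 5: 3
  item 6: 2
  item 7: 6 − 3 = 3
Total = 4 + 6 + 2 + 1 + 3 + 2 + 3 = 21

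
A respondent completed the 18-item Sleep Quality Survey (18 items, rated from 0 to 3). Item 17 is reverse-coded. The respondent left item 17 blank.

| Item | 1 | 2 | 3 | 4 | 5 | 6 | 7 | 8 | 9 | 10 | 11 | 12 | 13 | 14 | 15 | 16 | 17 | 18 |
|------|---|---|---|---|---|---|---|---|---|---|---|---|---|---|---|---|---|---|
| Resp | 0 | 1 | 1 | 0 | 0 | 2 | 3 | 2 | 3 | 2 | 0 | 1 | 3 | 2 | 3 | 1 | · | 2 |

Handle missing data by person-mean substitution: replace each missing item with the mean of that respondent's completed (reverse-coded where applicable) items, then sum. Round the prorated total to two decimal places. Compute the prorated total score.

Reverse-coded (reverse-coded value = 3 − response):
Completed scored items (17 of 18): 0, 1, 1, 0, 0, 2, 3, 2, 3, 2, 0, 1, 3, 2, 3, 1, 2; sum = 26.
Person mean = 26 / 17 ≈ 1.5294
Prorated total = (26 / 17) × 18 = 27.53 (to 2 dp)

27.53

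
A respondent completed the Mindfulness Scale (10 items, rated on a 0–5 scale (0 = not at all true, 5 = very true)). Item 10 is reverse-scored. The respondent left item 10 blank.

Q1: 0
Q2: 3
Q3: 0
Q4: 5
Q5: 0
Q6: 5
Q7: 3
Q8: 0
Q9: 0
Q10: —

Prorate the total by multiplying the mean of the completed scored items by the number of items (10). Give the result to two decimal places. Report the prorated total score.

Reverse-coded (reverse-coded value = 5 − response):
Completed scored items (9 of 10): 0, 3, 0, 5, 0, 5, 3, 0, 0; sum = 16.
Person mean = 16 / 9 ≈ 1.7778
Prorated total = (16 / 9) × 10 = 17.78 (to 2 dp)

17.78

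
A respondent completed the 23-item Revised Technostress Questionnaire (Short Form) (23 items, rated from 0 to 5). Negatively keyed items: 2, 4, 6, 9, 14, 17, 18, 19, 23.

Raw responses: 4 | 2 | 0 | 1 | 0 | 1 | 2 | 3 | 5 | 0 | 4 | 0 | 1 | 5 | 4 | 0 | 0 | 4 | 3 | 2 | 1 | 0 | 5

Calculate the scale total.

Apply reverse scoring (on a 0–5 scale, reversed = 5 − raw):
  item 2: 5 − 2 = 3
  item 4: 5 − 1 = 4
  item 6: 5 − 1 = 4
  item 9: 5 − 5 = 0
  item 14: 5 − 5 = 0
  item 17: 5 − 0 = 5
  item 18: 5 − 4 = 1
  item 19: 5 − 3 = 2
  item 23: 5 − 5 = 0
After reverse-coding: 4, 3, 0, 4, 0, 4, 2, 3, 0, 0, 4, 0, 1, 0, 4, 0, 5, 1, 2, 2, 1, 0, 0
Total = 4 + 3 + 0 + 4 + 0 + 4 + 2 + 3 + 0 + 0 + 4 + 0 + 1 + 0 + 4 + 0 + 5 + 1 + 2 + 2 + 1 + 0 + 0 = 40

40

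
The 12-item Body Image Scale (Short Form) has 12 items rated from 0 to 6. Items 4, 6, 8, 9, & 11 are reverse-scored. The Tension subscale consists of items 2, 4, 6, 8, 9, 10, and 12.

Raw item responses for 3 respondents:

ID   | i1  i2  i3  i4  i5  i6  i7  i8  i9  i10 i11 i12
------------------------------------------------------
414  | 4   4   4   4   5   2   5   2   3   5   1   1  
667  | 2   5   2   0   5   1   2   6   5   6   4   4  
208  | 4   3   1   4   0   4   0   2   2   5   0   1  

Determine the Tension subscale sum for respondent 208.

Respondent 208 raw: 4, 3, 1, 4, 0, 4, 0, 2, 2, 5, 0, 1.
Tension items: 2, 4, 6, 8, 9, 10, 12.
Reverse-coded (reverse-coded value = 6 − response):
  item 2: 3
  item 4: 6 − 4 = 2
  item 6: 6 − 4 = 2
  item 8: 6 − 2 = 4
  item 9: 6 − 2 = 4
  item 10: 5
  item 12: 1
Sum = 3 + 2 + 2 + 4 + 4 + 5 + 1 = 21

21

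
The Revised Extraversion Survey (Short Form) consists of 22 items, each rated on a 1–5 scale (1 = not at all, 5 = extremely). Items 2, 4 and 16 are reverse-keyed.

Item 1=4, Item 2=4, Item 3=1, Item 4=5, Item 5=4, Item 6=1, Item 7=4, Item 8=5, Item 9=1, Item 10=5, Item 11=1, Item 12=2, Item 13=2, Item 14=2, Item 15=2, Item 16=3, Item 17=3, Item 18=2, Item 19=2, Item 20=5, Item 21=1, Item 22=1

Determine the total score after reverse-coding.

Reverse-keyed items use 6 − raw:
  item 2: 6 − 4 = 2
  item 4: 6 − 5 = 1
  item 16: 6 − 3 = 3
After reverse-coding: 4, 2, 1, 1, 4, 1, 4, 5, 1, 5, 1, 2, 2, 2, 2, 3, 3, 2, 2, 5, 1, 1
Total = 4 + 2 + 1 + 1 + 4 + 1 + 4 + 5 + 1 + 5 + 1 + 2 + 2 + 2 + 2 + 3 + 3 + 2 + 2 + 5 + 1 + 1 = 54

54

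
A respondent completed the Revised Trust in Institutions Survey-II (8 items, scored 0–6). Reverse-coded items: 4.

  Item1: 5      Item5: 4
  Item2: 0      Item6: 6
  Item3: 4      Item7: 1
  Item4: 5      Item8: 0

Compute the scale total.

21

Reversing item 4 with 6 − raw:
Total = 5 + 0 + 4 + (6−5) + 4 + 6 + 1 + 0
      = 5 + 0 + 4 + 1 + 4 + 6 + 1 + 0 = 21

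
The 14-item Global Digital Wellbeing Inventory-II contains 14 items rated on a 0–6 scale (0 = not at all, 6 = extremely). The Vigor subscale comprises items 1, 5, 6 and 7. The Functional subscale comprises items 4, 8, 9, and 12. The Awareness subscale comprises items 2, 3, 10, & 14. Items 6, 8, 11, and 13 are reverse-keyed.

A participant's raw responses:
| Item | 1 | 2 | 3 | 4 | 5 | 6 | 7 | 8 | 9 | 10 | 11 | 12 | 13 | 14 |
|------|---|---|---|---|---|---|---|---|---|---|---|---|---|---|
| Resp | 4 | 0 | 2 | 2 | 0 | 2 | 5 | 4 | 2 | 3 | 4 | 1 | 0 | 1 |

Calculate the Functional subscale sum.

Functional items: 4, 8, 9, 12.
Of these, item 8 is reverse-keyed; reversed = (0+6) − raw = 6 − raw.
  item 4: 2
  item 8: 6 − 4 = 2
  item 9: 2
  item 12: 1
Sum = 2 + 2 + 2 + 1 = 7

7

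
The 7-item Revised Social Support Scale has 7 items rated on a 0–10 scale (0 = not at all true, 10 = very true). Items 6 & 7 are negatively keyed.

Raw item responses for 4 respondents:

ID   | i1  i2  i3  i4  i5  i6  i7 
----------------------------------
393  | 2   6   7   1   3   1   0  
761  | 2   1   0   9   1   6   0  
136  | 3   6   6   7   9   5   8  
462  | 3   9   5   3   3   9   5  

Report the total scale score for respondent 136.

Respondent 136 raw: 3, 6, 6, 7, 9, 5, 8.
Reverse-coded (reversed = (0+10) − raw = 10 − raw):
  item 1: 3
  item 2: 6
  item 3: 6
  item 4: 7
  item 5: 9
  item 6: 10 − 5 = 5
  item 7: 10 − 8 = 2
Sum = 3 + 6 + 6 + 7 + 9 + 5 + 2 = 38

38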